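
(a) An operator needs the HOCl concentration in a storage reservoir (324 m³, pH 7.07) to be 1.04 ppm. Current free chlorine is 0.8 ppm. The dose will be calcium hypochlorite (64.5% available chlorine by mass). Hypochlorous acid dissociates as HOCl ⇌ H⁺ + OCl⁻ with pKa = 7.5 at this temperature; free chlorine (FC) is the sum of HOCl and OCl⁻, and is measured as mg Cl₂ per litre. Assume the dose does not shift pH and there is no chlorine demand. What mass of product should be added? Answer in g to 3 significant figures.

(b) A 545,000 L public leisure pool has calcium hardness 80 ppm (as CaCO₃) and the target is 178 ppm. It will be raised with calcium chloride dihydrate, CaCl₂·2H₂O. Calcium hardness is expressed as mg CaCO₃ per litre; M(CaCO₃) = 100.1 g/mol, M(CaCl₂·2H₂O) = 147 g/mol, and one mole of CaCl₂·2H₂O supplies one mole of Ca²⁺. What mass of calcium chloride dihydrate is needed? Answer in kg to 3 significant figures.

(a) Volume: 324 m³ = 324,000 L.
(a) [OCl⁻]/[HOCl] = 10^(pH − pKa) = 10^(7.07 − 7.5) = 0.3715; fraction as HOCl = 1/(1 + 0.3715) = 0.7291.
(a) Free chlorine required for 1.04 ppm HOCl: 1.04 / 0.7291 = 1.426 ppm.
(a) FC to add: 1.426 − 0.8 = 0.6264 mg/L as Cl₂.
(a) Cl₂ equivalent: 0.6264 mg/L × 324,000 L = 203 g.
(a) Product at 64.5% available Cl: 203 / 0.645 = 314.7 g.

(b) Hardness to add: (178 − 80) = 98 mg/L as CaCO₃ × 545,000 L = 53,410 g as CaCO₃.
(b) Moles of Ca²⁺ (1 mol Ca²⁺ ≡ 1 mol CaCO₃): 53,410 / 100.1 g/mol = 533.6 mol.
(b) Mass of CaCl₂·2H₂O: 533.6 × 147 = 78,430 g.

(a) 315 g; (b) 78.4 kg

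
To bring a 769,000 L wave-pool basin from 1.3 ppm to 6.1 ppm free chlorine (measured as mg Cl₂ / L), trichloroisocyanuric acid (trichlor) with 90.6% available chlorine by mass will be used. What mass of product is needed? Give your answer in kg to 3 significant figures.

4.07 kg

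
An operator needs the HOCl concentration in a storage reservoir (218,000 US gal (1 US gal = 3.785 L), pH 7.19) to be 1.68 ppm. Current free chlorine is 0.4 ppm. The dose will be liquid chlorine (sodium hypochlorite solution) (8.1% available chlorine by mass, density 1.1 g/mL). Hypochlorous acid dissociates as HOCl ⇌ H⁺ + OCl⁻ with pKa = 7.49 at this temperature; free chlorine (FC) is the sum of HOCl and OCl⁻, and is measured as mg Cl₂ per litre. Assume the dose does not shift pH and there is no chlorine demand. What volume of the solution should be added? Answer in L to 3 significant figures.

19.7 L

Volume: 218,000 US gal × 3.785 L/gal = 825,130 L.
[OCl⁻]/[HOCl] = 10^(pH − pKa) = 10^(7.19 − 7.49) = 0.5012; fraction as HOCl = 1/(1 + 0.5012) = 0.6661.
Free chlorine required for 1.68 ppm HOCl: 1.68 / 0.6661 = 2.522 ppm.
FC to add: 2.522 − 0.4 = 2.122 mg/L as Cl₂.
Cl₂ equivalent: 2.122 mg/L × 825,130 L = 1751 g.
Product at 8.1% available Cl: 1751 / 0.081 = 21,620 g.
Volume: 21,620 g ÷ 1.1 g/mL = 19,650 mL.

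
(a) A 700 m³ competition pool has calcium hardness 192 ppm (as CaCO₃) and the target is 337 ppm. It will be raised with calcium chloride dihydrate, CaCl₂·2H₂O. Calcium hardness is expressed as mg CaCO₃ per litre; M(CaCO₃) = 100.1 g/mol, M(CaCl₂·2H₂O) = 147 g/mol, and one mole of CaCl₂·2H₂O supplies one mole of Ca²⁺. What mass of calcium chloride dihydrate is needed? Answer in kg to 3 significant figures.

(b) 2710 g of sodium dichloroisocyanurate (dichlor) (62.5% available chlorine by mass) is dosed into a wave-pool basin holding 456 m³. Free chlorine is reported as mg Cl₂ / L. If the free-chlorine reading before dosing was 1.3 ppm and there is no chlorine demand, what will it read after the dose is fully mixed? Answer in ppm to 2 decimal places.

(a) 149 kg; (b) 5.01 ppm

(a) Volume: 700 m³ = 700,000 L.
(a) Hardness to add: (337 − 192) = 145 mg/L as CaCO₃ × 700,000 L = 101,500 g as CaCO₃.
(a) Moles of Ca²⁺ (1 mol Ca²⁺ ≡ 1 mol CaCO₃): 101,500 / 100.1 g/mol = 1014 mol.
(a) Mass of CaCl₂·2H₂O: 1014 × 147 = 149,100 g.

(b) Volume: 456 m³ = 456,000 L.
(b) Available chlorine delivered: 2710 g × 0.625 = 1694 g as Cl₂.
(b) Concentration rise: 1694 g / 456,000 L = 3.714 mg/L = 3.71 ppm.
(b) Final FC: 1.3 + 3.71 = 5.01 ppm.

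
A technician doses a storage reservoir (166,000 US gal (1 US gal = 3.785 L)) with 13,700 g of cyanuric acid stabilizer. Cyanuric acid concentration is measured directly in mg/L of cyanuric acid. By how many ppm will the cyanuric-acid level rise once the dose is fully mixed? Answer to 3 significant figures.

21.8 ppm

Volume: 166,000 US gal × 3.785 L/gal = 628,310 L.
Rise: 13,700 g / 628,310 L × 1000 = 21.8 mg/L.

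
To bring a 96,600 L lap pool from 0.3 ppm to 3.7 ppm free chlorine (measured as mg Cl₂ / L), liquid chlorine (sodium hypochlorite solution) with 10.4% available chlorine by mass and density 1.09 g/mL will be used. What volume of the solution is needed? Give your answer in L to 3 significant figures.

2.90 L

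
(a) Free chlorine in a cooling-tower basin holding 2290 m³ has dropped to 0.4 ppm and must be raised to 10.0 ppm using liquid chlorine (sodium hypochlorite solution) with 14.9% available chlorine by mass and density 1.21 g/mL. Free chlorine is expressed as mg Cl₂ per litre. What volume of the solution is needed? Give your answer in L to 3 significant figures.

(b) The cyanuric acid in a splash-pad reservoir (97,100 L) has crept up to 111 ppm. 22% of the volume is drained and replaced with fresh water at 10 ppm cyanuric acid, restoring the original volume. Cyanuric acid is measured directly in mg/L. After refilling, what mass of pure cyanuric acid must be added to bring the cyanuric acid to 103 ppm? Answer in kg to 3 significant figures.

(a) 122 L; (b) 1.38 kg

(a) Volume: 2290 m³ = 2,290,000 L.
(a) Chlorine deficit: 10.0 − 0.4 = 9.6 ppm = 9.6 mg/L as Cl₂.
(a) Cl₂ equivalent needed: 9.6 mg/L × 2,290,000 L = 21,980,000 mg = 21,980 g.
(a) Product at 14.9% available chlorine: 21,980 / 0.149 = 147,500 g.
(a) Volume at density 1.21 g/mL: 147,500 g ÷ 1.21 g/mL = 121,900 mL.

(b) After draining 22% and refilling: 111 × 0.78 + 10 × 0.22 = 88.78 ppm.
(b) Deficit to target: 103 − 88.78 = 14.22 mg/L.
(b) Mass: 14.22 mg/L × 97,100 L = 1381 g cyanuric acid.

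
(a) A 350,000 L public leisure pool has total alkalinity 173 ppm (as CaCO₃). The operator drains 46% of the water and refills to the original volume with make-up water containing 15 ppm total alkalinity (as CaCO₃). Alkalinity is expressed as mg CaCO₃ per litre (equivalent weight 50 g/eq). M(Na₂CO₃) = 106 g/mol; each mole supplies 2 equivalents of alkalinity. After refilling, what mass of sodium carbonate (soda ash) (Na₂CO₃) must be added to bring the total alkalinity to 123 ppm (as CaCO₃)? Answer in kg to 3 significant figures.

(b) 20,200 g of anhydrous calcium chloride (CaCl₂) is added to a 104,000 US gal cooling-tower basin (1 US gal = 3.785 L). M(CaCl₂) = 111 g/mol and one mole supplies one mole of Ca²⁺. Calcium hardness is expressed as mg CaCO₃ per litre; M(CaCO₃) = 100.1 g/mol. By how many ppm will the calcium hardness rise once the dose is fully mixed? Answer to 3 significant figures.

(a) After draining 46% and refilling: 173 × 0.54 + 15 × 0.46 = 100.32 ppm.
(a) Deficit to target: 123 − 100.32 = 22.68 mg/L.
(a) As CaCO₃: 22.68 mg/L × 350,000 L = 7938 g; ÷ 50 g/eq ÷ 2 = 79.38 mol Na₂CO₃.
(a) Mass: 79.38 × 106 = 8414 g.

(b) Volume: 104,000 US gal × 3.785 L/gal = 393,640 L.
(b) Moles of Ca²⁺: 20,200 g ÷ 111 g/mol = 182 mol.
(b) As CaCO₃: 182 mol × 100.1 g/mol = 18,220 g.
(b) Rise: 18,220 g / 393,640 L × 1000 = 46.28 mg/L.

(a) 8.41 kg; (b) 46.3 ppm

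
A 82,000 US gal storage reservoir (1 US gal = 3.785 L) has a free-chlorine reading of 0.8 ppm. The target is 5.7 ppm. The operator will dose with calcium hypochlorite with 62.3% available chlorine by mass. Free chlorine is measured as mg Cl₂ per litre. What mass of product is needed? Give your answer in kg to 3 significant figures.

2.44 kg

Volume: 82,000 US gal × 3.785 L/gal = 310,370 L.
Chlorine deficit: 5.7 − 0.8 = 4.9 ppm = 4.9 mg/L as Cl₂.
Cl₂ equivalent needed: 4.9 mg/L × 310,370 L = 1,521,000 mg = 1521 g.
Product at 62.3% available chlorine: 1521 / 0.623 = 2441 g.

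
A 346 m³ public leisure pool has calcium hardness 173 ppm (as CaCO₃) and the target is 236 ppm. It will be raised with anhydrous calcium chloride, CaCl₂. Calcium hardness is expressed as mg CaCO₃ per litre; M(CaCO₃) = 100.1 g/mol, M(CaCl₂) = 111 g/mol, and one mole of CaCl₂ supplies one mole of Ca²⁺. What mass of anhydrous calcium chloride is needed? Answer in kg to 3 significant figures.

24.2 kg

Volume: 346 m³ = 346,000 L.
Hardness to add: (236 − 173) = 63 mg/L as CaCO₃ × 346,000 L = 21,800 g as CaCO₃.
Moles of Ca²⁺ (1 mol Ca²⁺ ≡ 1 mol CaCO₃): 21,800 / 100.1 g/mol = 217.8 mol.
Mass of CaCl₂: 217.8 × 111 = 24,170 g.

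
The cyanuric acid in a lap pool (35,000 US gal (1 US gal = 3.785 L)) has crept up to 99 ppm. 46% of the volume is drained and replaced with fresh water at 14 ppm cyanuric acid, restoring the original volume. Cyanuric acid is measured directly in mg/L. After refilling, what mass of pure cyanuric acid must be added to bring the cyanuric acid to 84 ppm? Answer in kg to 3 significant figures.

3.19 kg

Volume: 35,000 US gal × 3.785 L/gal = 132,475 L.
After draining 46% and refilling: 99 × 0.54 + 14 × 0.46 = 59.9 ppm.
Deficit to target: 84 − 59.9 = 24.1 mg/L.
Mass: 24.1 mg/L × 132,475 L = 3193 g cyanuric acid.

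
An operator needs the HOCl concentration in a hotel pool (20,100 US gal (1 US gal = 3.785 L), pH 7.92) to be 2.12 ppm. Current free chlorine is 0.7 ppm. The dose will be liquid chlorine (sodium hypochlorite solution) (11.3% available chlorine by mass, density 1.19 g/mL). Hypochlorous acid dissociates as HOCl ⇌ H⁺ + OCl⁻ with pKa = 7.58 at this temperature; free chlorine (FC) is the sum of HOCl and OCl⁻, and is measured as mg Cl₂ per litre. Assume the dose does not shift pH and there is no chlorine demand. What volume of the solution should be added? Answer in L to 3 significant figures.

3.43 L

Volume: 20,100 US gal × 3.785 L/gal = 76,078 L.
[OCl⁻]/[HOCl] = 10^(pH − pKa) = 10^(7.92 − 7.58) = 2.188; fraction as HOCl = 1/(1 + 2.188) = 0.3137.
Free chlorine required for 2.12 ppm HOCl: 2.12 / 0.3137 = 6.758 ppm.
FC to add: 6.758 − 0.7 = 6.058 mg/L as Cl₂.
Cl₂ equivalent: 6.058 mg/L × 76,078 L = 460.9 g.
Product at 11.3% available Cl: 460.9 / 0.113 = 4079 g.
Volume: 4079 g ÷ 1.19 g/mL = 3427 mL.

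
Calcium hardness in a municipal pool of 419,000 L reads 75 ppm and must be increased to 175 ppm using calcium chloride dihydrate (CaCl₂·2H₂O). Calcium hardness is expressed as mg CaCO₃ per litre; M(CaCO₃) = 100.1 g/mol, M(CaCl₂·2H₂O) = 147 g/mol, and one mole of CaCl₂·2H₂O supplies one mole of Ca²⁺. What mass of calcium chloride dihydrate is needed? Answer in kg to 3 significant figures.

Hardness to add: (175 − 75) = 100 mg/L as CaCO₃ × 419,000 L = 41,900 g as CaCO₃.
Moles of Ca²⁺ (1 mol Ca²⁺ ≡ 1 mol CaCO₃): 41,900 / 100.1 g/mol = 418.6 mol.
Mass of CaCl₂·2H₂O: 418.6 × 147 = 61,530 g.

61.5 kg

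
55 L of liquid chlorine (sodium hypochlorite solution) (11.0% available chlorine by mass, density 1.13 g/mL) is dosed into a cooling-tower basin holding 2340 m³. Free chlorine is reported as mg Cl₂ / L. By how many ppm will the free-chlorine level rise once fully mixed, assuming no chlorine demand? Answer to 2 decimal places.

2.92 ppm

Volume: 2340 m³ = 2,340,000 L.
Mass of solution: 55 L × 1000 mL/L × 1.13 g/mL = 62,150 g.
Available chlorine delivered: 62,150 g × 0.11 = 6836 g as Cl₂.
Concentration rise: 6836 g / 2,340,000 L = 2.922 mg/L = 2.92 ppm.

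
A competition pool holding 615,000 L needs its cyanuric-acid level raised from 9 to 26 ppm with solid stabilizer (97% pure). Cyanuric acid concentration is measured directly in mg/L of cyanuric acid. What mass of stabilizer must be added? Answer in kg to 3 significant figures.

10.8 kg

CYA to add: (26 − 9) = 17 mg/L × 615,000 L = 10,460 g cyanuric acid.
At 97% purity: 10,460 / 0.97 = 10,780 g product.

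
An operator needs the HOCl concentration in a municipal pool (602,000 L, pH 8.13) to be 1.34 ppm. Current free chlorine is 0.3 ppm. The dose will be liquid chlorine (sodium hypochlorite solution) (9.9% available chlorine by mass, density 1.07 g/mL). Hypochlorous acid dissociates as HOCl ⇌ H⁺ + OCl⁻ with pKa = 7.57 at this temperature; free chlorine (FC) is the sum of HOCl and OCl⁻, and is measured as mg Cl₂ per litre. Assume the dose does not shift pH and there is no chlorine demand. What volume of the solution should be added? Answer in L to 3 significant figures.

[OCl⁻]/[HOCl] = 10^(pH − pKa) = 10^(8.13 − 7.57) = 3.631; fraction as HOCl = 1/(1 + 3.631) = 0.2159.
Free chlorine required for 1.34 ppm HOCl: 1.34 / 0.2159 = 6.205 ppm.
FC to add: 6.205 − 0.3 = 5.905 mg/L as Cl₂.
Cl₂ equivalent: 5.905 mg/L × 602,000 L = 3555 g.
Product at 9.9% available Cl: 3555 / 0.099 = 35,910 g.
Volume: 35,910 g ÷ 1.07 g/mL = 33,560 mL.

33.6 L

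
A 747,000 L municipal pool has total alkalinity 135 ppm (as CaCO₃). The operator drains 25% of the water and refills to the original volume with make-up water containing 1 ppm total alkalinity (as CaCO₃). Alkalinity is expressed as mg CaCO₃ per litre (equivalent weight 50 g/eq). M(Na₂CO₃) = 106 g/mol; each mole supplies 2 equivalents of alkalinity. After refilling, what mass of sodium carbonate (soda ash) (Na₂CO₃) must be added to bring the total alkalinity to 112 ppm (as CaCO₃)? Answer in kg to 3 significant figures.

After draining 25% and refilling: 135 × 0.75 + 1 × 0.25 = 101.5 ppm.
Deficit to target: 112 − 101.5 = 10.5 mg/L.
As CaCO₃: 10.5 mg/L × 747,000 L = 7844 g; ÷ 50 g/eq ÷ 2 = 78.44 mol Na₂CO₃.
Mass: 78.44 × 106 = 8314 g.

8.31 kg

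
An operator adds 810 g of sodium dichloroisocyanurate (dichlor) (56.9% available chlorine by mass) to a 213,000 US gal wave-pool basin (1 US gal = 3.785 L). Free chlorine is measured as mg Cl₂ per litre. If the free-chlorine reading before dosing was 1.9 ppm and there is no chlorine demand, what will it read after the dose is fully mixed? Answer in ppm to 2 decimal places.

2.47 ppm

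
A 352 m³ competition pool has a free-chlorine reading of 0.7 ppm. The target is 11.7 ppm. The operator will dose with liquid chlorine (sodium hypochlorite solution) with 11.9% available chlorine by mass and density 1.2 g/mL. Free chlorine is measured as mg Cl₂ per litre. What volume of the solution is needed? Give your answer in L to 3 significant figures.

Volume: 352 m³ = 352,000 L.
Chlorine deficit: 11.7 − 0.7 = 11 ppm = 11 mg/L as Cl₂.
Cl₂ equivalent needed: 11 mg/L × 352,000 L = 3,872,000 mg = 3872 g.
Product at 11.9% available chlorine: 3872 / 0.119 = 32,540 g.
Volume at density 1.2 g/mL: 32,540 g ÷ 1.2 g/mL = 27,110 mL.

27.1 L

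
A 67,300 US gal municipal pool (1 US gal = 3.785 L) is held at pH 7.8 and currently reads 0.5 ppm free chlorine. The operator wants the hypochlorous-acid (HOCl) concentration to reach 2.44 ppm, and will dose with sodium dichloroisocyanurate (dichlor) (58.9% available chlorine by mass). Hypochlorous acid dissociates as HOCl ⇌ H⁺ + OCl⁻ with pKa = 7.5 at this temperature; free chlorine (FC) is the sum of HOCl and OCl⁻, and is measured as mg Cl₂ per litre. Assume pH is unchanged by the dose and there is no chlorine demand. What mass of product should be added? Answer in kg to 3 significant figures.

Volume: 67,300 US gal × 3.785 L/gal = 254,730 L.
[OCl⁻]/[HOCl] = 10^(pH − pKa) = 10^(7.8 − 7.5) = 1.995; fraction as HOCl = 1/(1 + 1.995) = 0.3339.
Free chlorine required for 2.44 ppm HOCl: 2.44 / 0.3339 = 7.308 ppm.
FC to add: 7.308 − 0.5 = 6.808 mg/L as Cl₂.
Cl₂ equivalent: 6.808 mg/L × 254,730 L = 1734 g.
Product at 58.9% available Cl: 1734 / 0.589 = 2945 g.

2.94 kg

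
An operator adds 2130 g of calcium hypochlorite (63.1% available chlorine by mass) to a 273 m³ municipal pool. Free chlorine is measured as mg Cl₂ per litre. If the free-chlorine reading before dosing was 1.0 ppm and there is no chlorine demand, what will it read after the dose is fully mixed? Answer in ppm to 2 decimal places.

Volume: 273 m³ = 273,000 L.
Available chlorine delivered: 2130 g × 0.631 = 1344 g as Cl₂.
Concentration rise: 1344 g / 273,000 L = 4.923 mg/L = 4.92 ppm.
Final FC: 1.0 + 4.92 = 5.92 ppm.

5.92 ppm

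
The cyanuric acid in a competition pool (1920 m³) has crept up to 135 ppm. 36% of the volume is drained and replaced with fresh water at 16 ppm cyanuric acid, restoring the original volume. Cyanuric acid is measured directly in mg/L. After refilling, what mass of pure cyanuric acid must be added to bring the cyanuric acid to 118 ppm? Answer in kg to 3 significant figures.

49.6 kg

Volume: 1920 m³ = 1,920,000 L.
After draining 36% and refilling: 135 × 0.64 + 16 × 0.36 = 92.16 ppm.
Deficit to target: 118 − 92.16 = 25.84 mg/L.
Mass: 25.84 mg/L × 1,920,000 L = 49,610 g cyanuric acid.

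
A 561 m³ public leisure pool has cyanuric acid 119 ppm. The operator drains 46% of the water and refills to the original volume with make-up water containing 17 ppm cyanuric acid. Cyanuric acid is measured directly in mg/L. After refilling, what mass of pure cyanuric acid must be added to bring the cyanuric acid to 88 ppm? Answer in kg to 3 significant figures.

Volume: 561 m³ = 561,000 L.
After draining 46% and refilling: 119 × 0.54 + 17 × 0.46 = 72.08 ppm.
Deficit to target: 88 − 72.08 = 15.92 mg/L.
Mass: 15.92 mg/L × 561,000 L = 8931 g cyanuric acid.

8.93 kg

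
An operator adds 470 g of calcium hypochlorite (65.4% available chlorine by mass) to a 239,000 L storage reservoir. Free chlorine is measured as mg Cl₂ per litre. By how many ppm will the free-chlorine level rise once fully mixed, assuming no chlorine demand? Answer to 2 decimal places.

1.29 ppm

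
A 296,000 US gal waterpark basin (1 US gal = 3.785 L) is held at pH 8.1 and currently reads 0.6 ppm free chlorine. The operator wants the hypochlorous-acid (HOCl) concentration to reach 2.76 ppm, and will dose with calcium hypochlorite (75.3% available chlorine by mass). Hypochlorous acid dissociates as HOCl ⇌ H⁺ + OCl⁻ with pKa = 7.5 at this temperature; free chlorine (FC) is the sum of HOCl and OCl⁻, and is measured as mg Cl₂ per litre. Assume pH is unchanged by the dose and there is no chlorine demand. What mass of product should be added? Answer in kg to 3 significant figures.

Volume: 296,000 US gal × 3.785 L/gal = 1,120,360 L.
[OCl⁻]/[HOCl] = 10^(pH − pKa) = 10^(8.1 − 7.5) = 3.981; fraction as HOCl = 1/(1 + 3.981) = 0.2008.
Free chlorine required for 2.76 ppm HOCl: 2.76 / 0.2008 = 13.75 ppm.
FC to add: 13.75 − 0.6 = 13.15 mg/L as Cl₂.
Cl₂ equivalent: 13.15 mg/L × 1,120,360 L = 14,730 g.
Product at 75.3% available Cl: 14,730 / 0.753 = 19,560 g.

19.6 kg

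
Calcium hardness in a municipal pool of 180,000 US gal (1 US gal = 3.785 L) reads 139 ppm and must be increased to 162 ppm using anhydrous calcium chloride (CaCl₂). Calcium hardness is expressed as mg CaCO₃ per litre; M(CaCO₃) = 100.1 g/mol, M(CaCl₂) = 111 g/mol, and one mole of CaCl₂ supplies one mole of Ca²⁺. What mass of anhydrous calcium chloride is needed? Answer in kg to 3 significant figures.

Volume: 180,000 US gal × 3.785 L/gal = 681,300 L.
Hardness to add: (162 − 139) = 23 mg/L as CaCO₃ × 681,300 L = 15,670 g as CaCO₃.
Moles of Ca²⁺ (1 mol Ca²⁺ ≡ 1 mol CaCO₃): 15,670 / 100.1 g/mol = 156.5 mol.
Mass of CaCl₂: 156.5 × 111 = 17,380 g.

17.4 kg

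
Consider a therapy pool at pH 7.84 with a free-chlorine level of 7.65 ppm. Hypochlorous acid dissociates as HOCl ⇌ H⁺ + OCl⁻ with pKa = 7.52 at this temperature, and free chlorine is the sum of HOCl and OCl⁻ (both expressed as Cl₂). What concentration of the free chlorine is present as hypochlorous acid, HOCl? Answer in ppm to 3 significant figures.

2.48 ppm

[OCl⁻]/[HOCl] = 10^(pH − pKa) = 10^(7.84 − 7.52) = 10^0.32 = 2.089.
Fraction as HOCl = 1 / (1 + 2.089) = 0.3237.
HOCl = 0.3237 × 7.65 ppm = 2.476 ppm.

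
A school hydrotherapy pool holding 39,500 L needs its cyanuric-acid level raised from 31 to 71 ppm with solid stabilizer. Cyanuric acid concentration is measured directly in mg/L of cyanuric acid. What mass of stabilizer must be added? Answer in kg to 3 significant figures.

1.58 kg

CYA to add: (71 − 31) = 40 mg/L × 39,500 L = 1580 g cyanuric acid.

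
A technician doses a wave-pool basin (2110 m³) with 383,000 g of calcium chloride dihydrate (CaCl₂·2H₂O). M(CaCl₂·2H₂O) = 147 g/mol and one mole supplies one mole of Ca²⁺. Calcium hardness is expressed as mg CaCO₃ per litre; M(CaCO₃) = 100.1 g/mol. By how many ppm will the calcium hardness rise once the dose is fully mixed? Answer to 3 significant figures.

124 ppm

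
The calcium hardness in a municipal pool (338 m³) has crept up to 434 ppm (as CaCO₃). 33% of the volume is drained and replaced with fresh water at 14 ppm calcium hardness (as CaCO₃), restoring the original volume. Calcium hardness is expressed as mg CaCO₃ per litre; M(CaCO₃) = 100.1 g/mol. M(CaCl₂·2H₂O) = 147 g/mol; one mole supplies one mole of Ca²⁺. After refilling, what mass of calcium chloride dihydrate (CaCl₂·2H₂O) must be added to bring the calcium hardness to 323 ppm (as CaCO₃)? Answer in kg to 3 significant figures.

Volume: 338 m³ = 338,000 L.
After draining 33% and refilling: 434 × 0.67 + 14 × 0.33 = 295.4 ppm.
Deficit to target: 323 − 295.4 = 27.6 mg/L.
As CaCO₃: 27.6 mg/L × 338,000 L = 9329 g; ÷ 100.1 = 93.19 mol Ca²⁺.
Mass: 93.19 × 147 = 13,700 g.

13.7 kg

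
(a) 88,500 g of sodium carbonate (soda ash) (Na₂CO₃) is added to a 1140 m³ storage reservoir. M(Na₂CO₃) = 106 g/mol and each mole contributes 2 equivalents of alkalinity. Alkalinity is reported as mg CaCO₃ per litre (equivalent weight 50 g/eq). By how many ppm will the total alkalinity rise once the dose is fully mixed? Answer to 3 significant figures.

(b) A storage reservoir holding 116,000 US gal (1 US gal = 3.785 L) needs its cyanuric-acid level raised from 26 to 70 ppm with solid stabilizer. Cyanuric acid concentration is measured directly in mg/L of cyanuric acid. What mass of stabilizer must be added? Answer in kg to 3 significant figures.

(a) 73.2 ppm; (b) 19.3 kg

(a) Volume: 1140 m³ = 1,140,000 L.
(a) Moles of Na₂CO₃: 88,500 g ÷ 106 g/mol = 834.9 mol → 1670 eq of alkalinity.
(a) As CaCO₃: 1670 eq × 50 g/eq = 83,490 g.
(a) Rise: 83,490 g / 1,140,000 L × 1000 = 73.24 mg/L.

(b) Volume: 116,000 US gal × 3.785 L/gal = 439,060 L.
(b) CYA to add: (70 − 26) = 44 mg/L × 439,060 L = 19,320 g cyanuric acid.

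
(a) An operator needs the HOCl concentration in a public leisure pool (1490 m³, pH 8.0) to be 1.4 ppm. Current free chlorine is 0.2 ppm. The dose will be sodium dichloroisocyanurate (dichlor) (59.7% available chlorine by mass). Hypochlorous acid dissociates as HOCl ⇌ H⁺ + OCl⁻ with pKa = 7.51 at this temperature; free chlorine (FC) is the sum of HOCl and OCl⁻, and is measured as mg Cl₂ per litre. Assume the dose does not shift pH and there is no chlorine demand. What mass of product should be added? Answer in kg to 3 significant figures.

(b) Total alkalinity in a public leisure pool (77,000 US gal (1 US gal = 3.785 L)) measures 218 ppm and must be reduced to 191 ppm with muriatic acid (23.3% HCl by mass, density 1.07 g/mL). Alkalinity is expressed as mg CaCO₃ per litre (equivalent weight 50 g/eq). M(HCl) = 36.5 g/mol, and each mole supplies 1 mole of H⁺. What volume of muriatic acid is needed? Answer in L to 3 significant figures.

(a) Volume: 1490 m³ = 1,490,000 L.
(a) [OCl⁻]/[HOCl] = 10^(pH − pKa) = 10^(8.0 − 7.51) = 3.09; fraction as HOCl = 1/(1 + 3.09) = 0.2445.
(a) Free chlorine required for 1.4 ppm HOCl: 1.4 / 0.2445 = 5.726 ppm.
(a) FC to add: 5.726 − 0.2 = 5.526 mg/L as Cl₂.
(a) Cl₂ equivalent: 5.526 mg/L × 1,490,000 L = 8234 g.
(a) Product at 59.7% available Cl: 8234 / 0.597 = 13,790 g.

(b) Volume: 77,000 US gal × 3.785 L/gal = 291,445 L.
(b) Alkalinity to neutralize: (218 − 191) = 27 mg/L as CaCO₃ × 291,445 L = 7869 g as CaCO₃.
(b) Equivalents of H⁺ required: 7869 ÷ 50 g/eq = 157.4 eq = 157.4 mol HCl.
(b) Mass of HCl: 157.4 × 36.5 = 5744 g.
(b) Mass of 23.3% solution: 5744 / 0.233 = 24,650 g.
(b) Volume: 24,650 g ÷ 1.07 g/mL = 23,040 mL.

(a) 13.8 kg; (b) 23.0 L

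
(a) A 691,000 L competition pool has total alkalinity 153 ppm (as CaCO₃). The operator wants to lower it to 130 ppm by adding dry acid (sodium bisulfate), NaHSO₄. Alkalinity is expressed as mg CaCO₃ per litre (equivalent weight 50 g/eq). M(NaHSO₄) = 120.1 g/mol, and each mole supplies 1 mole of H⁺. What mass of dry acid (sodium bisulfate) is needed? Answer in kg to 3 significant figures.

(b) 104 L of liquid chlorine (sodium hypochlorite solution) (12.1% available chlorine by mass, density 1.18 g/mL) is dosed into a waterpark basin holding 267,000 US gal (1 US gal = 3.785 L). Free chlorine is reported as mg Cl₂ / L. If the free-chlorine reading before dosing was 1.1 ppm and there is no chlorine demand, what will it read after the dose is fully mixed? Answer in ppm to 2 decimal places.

(a) 38.2 kg; (b) 15.79 ppm

(a) Alkalinity to neutralize: (153 − 130) = 23 mg/L as CaCO₃ × 691,000 L = 15,890 g as CaCO₃.
(a) Equivalents of H⁺ required: 15,890 ÷ 50 g/eq = 317.9 eq = 317.9 mol NaHSO₄.
(a) Mass of NaHSO₄: 317.9 × 120.1 = 38,170 g.

(b) Volume: 267,000 US gal × 3.785 L/gal = 1,010,595 L.
(b) Mass of solution: 104 L × 1000 mL/L × 1.18 g/mL = 122,700 g.
(b) Available chlorine delivered: 122,700 g × 0.121 = 14,850 g as Cl₂.
(b) Concentration rise: 14,850 g / 1,010,595 L = 14.69 mg/L = 14.69 ppm.
(b) Final FC: 1.1 + 14.69 = 15.79 ppm.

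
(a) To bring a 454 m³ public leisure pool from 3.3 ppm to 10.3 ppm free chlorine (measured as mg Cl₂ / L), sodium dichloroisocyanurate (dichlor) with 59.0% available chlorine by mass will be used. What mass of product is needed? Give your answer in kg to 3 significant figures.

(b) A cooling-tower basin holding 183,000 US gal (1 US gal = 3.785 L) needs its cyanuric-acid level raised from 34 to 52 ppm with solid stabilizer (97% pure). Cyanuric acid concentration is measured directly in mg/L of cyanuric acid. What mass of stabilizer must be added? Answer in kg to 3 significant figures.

(a) Volume: 454 m³ = 454,000 L.
(a) Chlorine deficit: 10.3 − 3.3 = 7 ppm = 7 mg/L as Cl₂.
(a) Cl₂ equivalent needed: 7 mg/L × 454,000 L = 3,178,000 mg = 3178 g.
(a) Product at 59.0% available chlorine: 3178 / 0.59 = 5386 g.

(b) Volume: 183,000 US gal × 3.785 L/gal = 692,655 L.
(b) CYA to add: (52 − 34) = 18 mg/L × 692,655 L = 12,470 g cyanuric acid.
(b) At 97% purity: 12,470 / 0.97 = 12,850 g product.

(a) 5.39 kg; (b) 12.9 kg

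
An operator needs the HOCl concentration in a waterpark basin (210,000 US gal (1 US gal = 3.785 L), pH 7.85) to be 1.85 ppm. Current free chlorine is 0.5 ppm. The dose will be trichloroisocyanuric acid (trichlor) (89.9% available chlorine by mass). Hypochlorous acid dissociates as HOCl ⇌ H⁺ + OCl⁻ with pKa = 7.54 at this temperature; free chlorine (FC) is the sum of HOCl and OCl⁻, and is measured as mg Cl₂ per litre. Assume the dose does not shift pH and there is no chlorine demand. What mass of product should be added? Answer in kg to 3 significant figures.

4.53 kg

Volume: 210,000 US gal × 3.785 L/gal = 794,850 L.
[OCl⁻]/[HOCl] = 10^(pH − pKa) = 10^(7.85 − 7.54) = 2.042; fraction as HOCl = 1/(1 + 2.042) = 0.3288.
Free chlorine required for 1.85 ppm HOCl: 1.85 / 0.3288 = 5.627 ppm.
FC to add: 5.627 − 0.5 = 5.127 mg/L as Cl₂.
Cl₂ equivalent: 5.127 mg/L × 794,850 L = 4075 g.
Product at 89.9% available Cl: 4075 / 0.899 = 4533 g.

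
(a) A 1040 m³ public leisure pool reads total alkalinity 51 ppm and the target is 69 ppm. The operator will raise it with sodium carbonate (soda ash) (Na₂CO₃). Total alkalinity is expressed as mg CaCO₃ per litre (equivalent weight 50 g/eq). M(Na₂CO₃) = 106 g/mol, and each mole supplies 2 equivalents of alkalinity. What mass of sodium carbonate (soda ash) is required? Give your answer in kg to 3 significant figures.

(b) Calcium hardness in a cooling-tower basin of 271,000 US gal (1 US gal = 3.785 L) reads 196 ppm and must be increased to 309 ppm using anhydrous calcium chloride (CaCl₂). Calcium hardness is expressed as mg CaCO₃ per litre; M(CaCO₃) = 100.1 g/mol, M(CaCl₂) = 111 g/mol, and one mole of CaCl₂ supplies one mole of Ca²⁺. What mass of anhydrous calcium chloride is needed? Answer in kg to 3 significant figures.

(a) 19.8 kg; (b) 129 kg

(a) Volume: 1040 m³ = 1,040,000 L.
(a) Alkalinity to add: (69 − 51) = 18 mg/L as CaCO₃ × 1,040,000 L = 18,720 g as CaCO₃.
(a) Equivalents: 18,720 g ÷ 50 g/eq = 374.4 eq.
(a) Each mole of Na₂CO₃ supplies 2 eq, so 374.4 / 2 = 187.2 mol.
(a) Mass: 187.2 mol × 106 g/mol = 19,840 g.

(b) Volume: 271,000 US gal × 3.785 L/gal = 1,025,735 L.
(b) Hardness to add: (309 − 196) = 113 mg/L as CaCO₃ × 1,025,735 L = 115,900 g as CaCO₃.
(b) Moles of Ca²⁺ (1 mol Ca²⁺ ≡ 1 mol CaCO₃): 115,900 / 100.1 g/mol = 1158 mol.
(b) Mass of CaCl₂: 1158 × 111 = 128,500 g.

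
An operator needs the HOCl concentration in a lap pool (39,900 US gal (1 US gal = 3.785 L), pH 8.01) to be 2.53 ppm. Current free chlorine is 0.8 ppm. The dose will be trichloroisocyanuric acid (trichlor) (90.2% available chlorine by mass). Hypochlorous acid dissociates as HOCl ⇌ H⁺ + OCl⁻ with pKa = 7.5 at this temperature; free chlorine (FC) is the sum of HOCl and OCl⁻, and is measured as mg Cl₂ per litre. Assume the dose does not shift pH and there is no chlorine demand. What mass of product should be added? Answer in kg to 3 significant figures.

Volume: 39,900 US gal × 3.785 L/gal = 151,022 L.
[OCl⁻]/[HOCl] = 10^(pH − pKa) = 10^(8.01 − 7.5) = 3.236; fraction as HOCl = 1/(1 + 3.236) = 0.2361.
Free chlorine required for 2.53 ppm HOCl: 2.53 / 0.2361 = 10.72 ppm.
FC to add: 10.72 − 0.8 = 9.917 mg/L as Cl₂.
Cl₂ equivalent: 9.917 mg/L × 151,022 L = 1498 g.
Product at 90.2% available Cl: 1498 / 0.902 = 1660 g.

1.66 kg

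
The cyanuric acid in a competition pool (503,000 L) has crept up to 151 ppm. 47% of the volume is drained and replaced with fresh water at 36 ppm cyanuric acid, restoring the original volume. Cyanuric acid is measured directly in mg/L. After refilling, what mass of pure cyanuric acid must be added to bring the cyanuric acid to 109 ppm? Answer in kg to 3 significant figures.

After draining 47% and refilling: 151 × 0.53 + 36 × 0.47 = 96.95 ppm.
Deficit to target: 109 − 96.95 = 12.05 mg/L.
Mass: 12.05 mg/L × 503,000 L = 6061 g cyanuric acid.

6.06 kg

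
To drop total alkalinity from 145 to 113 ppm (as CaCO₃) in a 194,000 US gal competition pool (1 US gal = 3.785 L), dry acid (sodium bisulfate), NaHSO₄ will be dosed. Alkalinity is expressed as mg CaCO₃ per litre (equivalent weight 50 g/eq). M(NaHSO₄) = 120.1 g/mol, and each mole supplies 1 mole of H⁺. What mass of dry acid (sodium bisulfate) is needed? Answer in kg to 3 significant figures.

Volume: 194,000 US gal × 3.785 L/gal = 734,290 L.
Alkalinity to neutralize: (145 − 113) = 32 mg/L as CaCO₃ × 734,290 L = 23,500 g as CaCO₃.
Equivalents of H⁺ required: 23,500 ÷ 50 g/eq = 469.9 eq = 469.9 mol NaHSO₄.
Mass of NaHSO₄: 469.9 × 120.1 = 56,440 g.

56.4 kg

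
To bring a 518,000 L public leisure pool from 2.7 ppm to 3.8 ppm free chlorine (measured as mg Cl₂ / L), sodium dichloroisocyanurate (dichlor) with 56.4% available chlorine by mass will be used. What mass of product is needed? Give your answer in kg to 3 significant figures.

1.01 kg

Chlorine deficit: 3.8 − 2.7 = 1.1 ppm = 1.1 mg/L as Cl₂.
Cl₂ equivalent needed: 1.1 mg/L × 518,000 L = 569,800 mg = 569.8 g.
Product at 56.4% available chlorine: 569.8 / 0.564 = 1010 g.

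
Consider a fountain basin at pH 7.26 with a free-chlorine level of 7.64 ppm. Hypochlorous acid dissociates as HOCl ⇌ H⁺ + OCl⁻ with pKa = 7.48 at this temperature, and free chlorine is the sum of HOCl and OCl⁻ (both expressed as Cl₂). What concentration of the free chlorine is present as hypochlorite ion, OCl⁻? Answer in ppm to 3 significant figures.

[OCl⁻]/[HOCl] = 10^(pH − pKa) = 10^(7.26 − 7.48) = 10^-0.22 = 0.6026.
Fraction as HOCl = 1 / (1 + 0.6026) = 0.624.
OCl⁻ = (1 − 0.624) × 7.64 ppm = 2.873 ppm.

2.87 ppm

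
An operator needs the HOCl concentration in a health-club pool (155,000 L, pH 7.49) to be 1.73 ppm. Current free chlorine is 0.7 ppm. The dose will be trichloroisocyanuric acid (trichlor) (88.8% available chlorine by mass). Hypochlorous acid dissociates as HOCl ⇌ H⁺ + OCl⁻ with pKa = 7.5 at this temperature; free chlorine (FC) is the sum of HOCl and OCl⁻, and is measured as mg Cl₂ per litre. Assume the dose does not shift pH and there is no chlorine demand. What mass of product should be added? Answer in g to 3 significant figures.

475 g

[OCl⁻]/[HOCl] = 10^(pH − pKa) = 10^(7.49 − 7.5) = 0.9772; fraction as HOCl = 1/(1 + 0.9772) = 0.5058.
Free chlorine required for 1.73 ppm HOCl: 1.73 / 0.5058 = 3.421 ppm.
FC to add: 3.421 − 0.7 = 2.721 mg/L as Cl₂.
Cl₂ equivalent: 2.721 mg/L × 155,000 L = 421.7 g.
Product at 88.8% available Cl: 421.7 / 0.888 = 474.9 g.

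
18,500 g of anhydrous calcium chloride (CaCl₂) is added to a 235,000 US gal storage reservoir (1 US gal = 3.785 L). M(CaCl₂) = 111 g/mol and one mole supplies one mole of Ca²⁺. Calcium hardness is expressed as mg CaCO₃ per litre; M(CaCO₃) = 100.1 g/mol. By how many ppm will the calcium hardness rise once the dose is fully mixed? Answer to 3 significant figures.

Volume: 235,000 US gal × 3.785 L/gal = 889,475 L.
Moles of Ca²⁺: 18,500 g ÷ 111 g/mol = 166.7 mol.
As CaCO₃: 166.7 mol × 100.1 g/mol = 16,680 g.
Rise: 16,680 g / 889,475 L × 1000 = 18.76 mg/L.

18.8 ppm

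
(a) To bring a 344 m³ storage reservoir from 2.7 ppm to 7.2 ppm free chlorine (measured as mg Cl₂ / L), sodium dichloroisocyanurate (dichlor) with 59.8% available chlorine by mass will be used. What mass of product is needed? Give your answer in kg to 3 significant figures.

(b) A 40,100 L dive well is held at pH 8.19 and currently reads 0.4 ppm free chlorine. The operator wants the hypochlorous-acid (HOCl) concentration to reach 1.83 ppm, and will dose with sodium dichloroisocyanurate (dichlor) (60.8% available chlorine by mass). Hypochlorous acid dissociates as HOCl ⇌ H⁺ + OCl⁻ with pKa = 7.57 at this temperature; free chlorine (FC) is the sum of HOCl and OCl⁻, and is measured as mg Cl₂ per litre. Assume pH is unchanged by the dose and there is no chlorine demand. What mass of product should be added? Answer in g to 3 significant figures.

(a) Volume: 344 m³ = 344,000 L.
(a) Chlorine deficit: 7.2 − 2.7 = 4.5 ppm = 4.5 mg/L as Cl₂.
(a) Cl₂ equivalent needed: 4.5 mg/L × 344,000 L = 1,548,000 mg = 1548 g.
(a) Product at 59.8% available chlorine: 1548 / 0.598 = 2589 g.

(b) [OCl⁻]/[HOCl] = 10^(pH − pKa) = 10^(8.19 − 7.57) = 4.169; fraction as HOCl = 1/(1 + 4.169) = 0.1935.
(b) Free chlorine required for 1.83 ppm HOCl: 1.83 / 0.1935 = 9.459 ppm.
(b) FC to add: 9.459 − 0.4 = 9.059 mg/L as Cl₂.
(b) Cl₂ equivalent: 9.059 mg/L × 40,100 L = 363.3 g.
(b) Product at 60.8% available Cl: 363.3 / 0.608 = 597.5 g.

(a) 2.59 kg; (b) 597 g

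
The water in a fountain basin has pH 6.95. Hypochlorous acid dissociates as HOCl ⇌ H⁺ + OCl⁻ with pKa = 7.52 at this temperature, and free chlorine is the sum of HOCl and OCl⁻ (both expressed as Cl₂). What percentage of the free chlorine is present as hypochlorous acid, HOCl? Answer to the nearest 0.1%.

[OCl⁻]/[HOCl] = 10^(pH − pKa) = 10^(6.95 − 7.52) = 10^-0.57 = 0.2692.
Fraction as HOCl = 1 / (1 + 0.2692) = 0.7879.

78.8%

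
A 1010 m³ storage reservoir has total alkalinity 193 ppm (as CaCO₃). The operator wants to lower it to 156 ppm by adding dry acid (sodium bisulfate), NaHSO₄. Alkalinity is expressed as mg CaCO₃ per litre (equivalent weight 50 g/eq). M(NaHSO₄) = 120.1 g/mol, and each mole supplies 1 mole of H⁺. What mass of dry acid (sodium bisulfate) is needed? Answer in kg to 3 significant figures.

89.8 kg

Volume: 1010 m³ = 1,010,000 L.
Alkalinity to neutralize: (193 − 156) = 37 mg/L as CaCO₃ × 1,010,000 L = 37,370 g as CaCO₃.
Equivalents of H⁺ required: 37,370 ÷ 50 g/eq = 747.4 eq = 747.4 mol NaHSO₄.
Mass of NaHSO₄: 747.4 × 120.1 = 89,760 g.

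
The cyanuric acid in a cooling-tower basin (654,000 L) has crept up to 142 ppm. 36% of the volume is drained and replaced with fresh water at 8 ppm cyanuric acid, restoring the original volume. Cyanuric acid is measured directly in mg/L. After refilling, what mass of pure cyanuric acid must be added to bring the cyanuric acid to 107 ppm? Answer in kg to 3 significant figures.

After draining 36% and refilling: 142 × 0.64 + 8 × 0.36 = 93.76 ppm.
Deficit to target: 107 − 93.76 = 13.24 mg/L.
Mass: 13.24 mg/L × 654,000 L = 8659 g cyanuric acid.

8.66 kg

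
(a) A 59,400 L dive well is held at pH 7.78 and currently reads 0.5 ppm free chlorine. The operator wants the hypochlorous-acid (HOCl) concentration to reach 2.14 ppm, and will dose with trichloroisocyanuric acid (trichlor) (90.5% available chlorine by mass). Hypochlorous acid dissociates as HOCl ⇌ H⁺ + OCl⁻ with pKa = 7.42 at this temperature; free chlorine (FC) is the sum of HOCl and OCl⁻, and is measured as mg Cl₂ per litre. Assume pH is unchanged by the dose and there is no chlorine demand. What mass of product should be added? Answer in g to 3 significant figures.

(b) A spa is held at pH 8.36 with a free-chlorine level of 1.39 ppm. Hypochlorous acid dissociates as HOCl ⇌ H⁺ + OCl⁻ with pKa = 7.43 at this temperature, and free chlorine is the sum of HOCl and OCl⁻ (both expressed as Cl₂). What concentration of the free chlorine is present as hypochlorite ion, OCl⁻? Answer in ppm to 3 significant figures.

(a) 429 g; (b) 1.24 ppm

(a) [OCl⁻]/[HOCl] = 10^(pH − pKa) = 10^(7.78 − 7.42) = 2.291; fraction as HOCl = 1/(1 + 2.291) = 0.3039.
(a) Free chlorine required for 2.14 ppm HOCl: 2.14 / 0.3039 = 7.042 ppm.
(a) FC to add: 7.042 − 0.5 = 6.542 mg/L as Cl₂.
(a) Cl₂ equivalent: 6.542 mg/L × 59,400 L = 388.6 g.
(a) Product at 90.5% available Cl: 388.6 / 0.905 = 429.4 g.

(b) [OCl⁻]/[HOCl] = 10^(pH − pKa) = 10^(8.36 − 7.43) = 10^0.93 = 8.511.
(b) Fraction as HOCl = 1 / (1 + 8.511) = 0.1051.
(b) OCl⁻ = (1 − 0.1051) × 1.39 ppm = 1.244 ppm.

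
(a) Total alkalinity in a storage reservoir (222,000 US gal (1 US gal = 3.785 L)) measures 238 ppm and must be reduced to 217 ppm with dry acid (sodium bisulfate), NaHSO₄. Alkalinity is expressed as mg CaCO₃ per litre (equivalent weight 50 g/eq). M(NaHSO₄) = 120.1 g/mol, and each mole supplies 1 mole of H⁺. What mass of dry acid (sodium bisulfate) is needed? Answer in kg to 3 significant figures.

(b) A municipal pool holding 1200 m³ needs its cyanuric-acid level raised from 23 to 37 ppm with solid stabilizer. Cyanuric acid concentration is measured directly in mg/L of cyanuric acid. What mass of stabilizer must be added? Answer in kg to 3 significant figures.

(a) 42.4 kg; (b) 16.8 kg

(a) Volume: 222,000 US gal × 3.785 L/gal = 840,270 L.
(a) Alkalinity to neutralize: (238 − 217) = 21 mg/L as CaCO₃ × 840,270 L = 17,650 g as CaCO₃.
(a) Equivalents of H⁺ required: 17,650 ÷ 50 g/eq = 352.9 eq = 352.9 mol NaHSO₄.
(a) Mass of NaHSO₄: 352.9 × 120.1 = 42,380 g.

(b) Volume: 1200 m³ = 1,200,000 L.
(b) CYA to add: (37 − 23) = 14 mg/L × 1,200,000 L = 16,800 g cyanuric acid.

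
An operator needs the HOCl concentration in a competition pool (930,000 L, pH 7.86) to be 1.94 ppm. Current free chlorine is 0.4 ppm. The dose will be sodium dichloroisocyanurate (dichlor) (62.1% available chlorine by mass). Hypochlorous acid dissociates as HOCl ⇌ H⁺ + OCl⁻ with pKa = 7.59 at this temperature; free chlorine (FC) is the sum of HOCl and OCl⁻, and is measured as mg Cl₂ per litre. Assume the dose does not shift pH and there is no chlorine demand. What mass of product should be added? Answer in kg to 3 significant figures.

[OCl⁻]/[HOCl] = 10^(pH − pKa) = 10^(7.86 − 7.59) = 1.862; fraction as HOCl = 1/(1 + 1.862) = 0.3494.
Free chlorine required for 1.94 ppm HOCl: 1.94 / 0.3494 = 5.552 ppm.
FC to add: 5.552 − 0.4 = 5.152 mg/L as Cl₂.
Cl₂ equivalent: 5.152 mg/L × 930,000 L = 4792 g.
Product at 62.1% available Cl: 4792 / 0.621 = 7716 g.

7.72 kg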